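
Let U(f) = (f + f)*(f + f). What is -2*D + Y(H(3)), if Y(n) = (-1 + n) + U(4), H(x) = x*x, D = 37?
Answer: -2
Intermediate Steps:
H(x) = x²
U(f) = 4*f² (U(f) = (2*f)*(2*f) = 4*f²)
Y(n) = 63 + n (Y(n) = (-1 + n) + 4*4² = (-1 + n) + 4*16 = (-1 + n) + 64 = 63 + n)
-2*D + Y(H(3)) = -2*37 + (63 + 3²) = -74 + (63 + 9) = -74 + 72 = -2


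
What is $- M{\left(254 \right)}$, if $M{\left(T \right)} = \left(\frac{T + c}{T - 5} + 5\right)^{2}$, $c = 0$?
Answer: $- \frac{2247001}{62001} \approx -36.241$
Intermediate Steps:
$M{\left(T \right)} = \left(5 + \frac{T}{-5 + T}\right)^{2}$ ($M{\left(T \right)} = \left(\frac{T + 0}{T - 5} + 5\right)^{2} = \left(\frac{T}{-5 + T} + 5\right)^{2} = \left(5 + \frac{T}{-5 + T}\right)^{2}$)
$- M{\left(254 \right)} = - \frac{\left(-25 + 6 \cdot 254\right)^{2}}{\left(-5 + 254\right)^{2}} = - \frac{\left(-25 + 1524\right)^{2}}{62001} = - \frac{1499^{2}}{62001} = - \frac{2247001}{62001}$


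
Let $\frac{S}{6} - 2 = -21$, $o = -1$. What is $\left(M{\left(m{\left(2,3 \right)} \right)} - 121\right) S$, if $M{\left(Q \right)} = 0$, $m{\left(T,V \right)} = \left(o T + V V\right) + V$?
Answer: $13794$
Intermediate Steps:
$m{\left(T,V \right)} = V + V^{2} - T$ ($m{\left(T,V \right)} = \left(- T + V V\right) + V = \left(- T + V^{2}\right) + V = \left(V^{2} - T\right) + V = V + V^{2} - T$)
$S = -114$ ($S = 12 + 6 \left(-21\right) = 12 - 126 = -114$)
$\left(M{\left(m{\left(2,3 \right)} \right)} - 121\right) S = \left(0 - 121\right) \left(-114\right) = \left(-121\right) \left(-114\right) = 13794$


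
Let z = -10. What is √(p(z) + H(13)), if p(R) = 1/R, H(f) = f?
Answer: √1290/10 ≈ 3.5917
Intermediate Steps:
√(p(z) + H(13)) = √(1/(-10) + 13) = √(-⅒ + 13) = √(129/10) = √1290/10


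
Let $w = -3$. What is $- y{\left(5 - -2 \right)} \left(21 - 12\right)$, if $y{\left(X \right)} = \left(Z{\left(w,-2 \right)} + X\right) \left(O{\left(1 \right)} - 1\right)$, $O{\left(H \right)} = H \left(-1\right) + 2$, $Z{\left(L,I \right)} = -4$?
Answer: $0$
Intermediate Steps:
$O{\left(H \right)} = 2 - H$ ($O{\left(H \right)} = - H + 2 = 2 - H$)
$y{\left(X \right)} = 0$ ($y{\left(X \right)} = \left(-4 + X\right) \left(\left(2 - 1\right) - 1\right) = \left(-4 + X\right) \left(1 - 1\right) = \left(-4 + X\right) 0 = 0$)
$- y{\left(5 - -2 \right)} \left(21 - 12\right) = \left(-1\right) 0 \left(21 - 12\right) = 0 \cdot 9 = 0$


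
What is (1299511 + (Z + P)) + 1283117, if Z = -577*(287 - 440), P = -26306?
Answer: 2644603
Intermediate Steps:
Z = 88281 (Z = -577*(-153) = 88281)
(1299511 + (Z + P)) + 1283117 = (1299511 + (88281 - 26306)) + 1283117 = (1299511 + 61975) + 1283117 = 1361486 + 1283117 = 2644603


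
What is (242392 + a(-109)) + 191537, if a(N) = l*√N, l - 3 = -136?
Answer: 433929 - 133*I*√109 ≈ 4.3393e+5 - 1388.6*I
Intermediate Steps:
l = -133 (l = 3 - 136 = -133)
a(N) = -133*√N
(242392 + a(-109)) + 191537 = (242392 - 133*I*√109) + 191537 = 433929 - 133*I*√109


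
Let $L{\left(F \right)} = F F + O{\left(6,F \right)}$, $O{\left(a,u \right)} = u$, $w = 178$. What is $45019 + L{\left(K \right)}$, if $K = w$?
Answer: $76881$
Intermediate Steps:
$K = 178$
$L{\left(F \right)} = F + F^{2}$ ($L{\left(F \right)} = F F + F = F^{2} + F = F + F^{2}$)
$45019 + L{\left(K \right)} = 45019 + 178 \left(1 + 178\right) = 45019 + 178 \cdot 179 = 45019 + 31862 = 76881$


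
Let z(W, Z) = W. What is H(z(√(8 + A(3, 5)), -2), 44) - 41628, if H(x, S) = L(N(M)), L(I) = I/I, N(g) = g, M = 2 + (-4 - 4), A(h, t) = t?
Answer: -41627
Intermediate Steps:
M = -6 (M = 2 - 8 = -6)
L(I) = 1
H(x, S) = 1
H(z(√(8 + A(3, 5)), -2), 44) - 41628 = 1 - 41628 = -41627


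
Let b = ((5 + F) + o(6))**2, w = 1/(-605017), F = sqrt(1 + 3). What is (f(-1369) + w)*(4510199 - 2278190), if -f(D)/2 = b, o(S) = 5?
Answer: -388916178308073/605017 ≈ -6.4282e+8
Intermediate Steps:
F = 2 (F = sqrt(4) = 2)
w = -1/605017 ≈ -1.6528e-6
b = 144 (b = ((5 + 2) + 5)**2 = (7 + 5)**2 = 12**2 = 144)
f(D) = -288 (f(D) = -2*144 = -288)
(f(-1369) + w)*(4510199 - 2278190) = (-288 - 1/605017)*(4510199 - 2278190) = -174244897/605017*2232009 = -388916178308073/605017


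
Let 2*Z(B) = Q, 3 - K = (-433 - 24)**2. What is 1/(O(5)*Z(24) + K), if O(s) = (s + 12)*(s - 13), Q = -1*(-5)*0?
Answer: -1/208846 ≈ -4.7882e-6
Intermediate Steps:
Q = 0 (Q = 5*0 = 0)
O(s) = (-13 + s)*(12 + s) (O(s) = (12 + s)*(-13 + s) = (-13 + s)*(12 + s))
K = -208846 (K = 3 - (-433 - 24)**2 = 3 - 1*(-457)**2 = 3 - 1*208849 = 3 - 208849 = -208846)
Z(B) = 0 (Z(B) = (1/2)*0 = 0)
1/(O(5)*Z(24) + K) = 1/((-156 + 5**2 - 1*5)*0 - 208846) = 1/((-156 + 25 - 5)*0 - 208846) = 1/(-136*0 - 208846) = 1/(0 - 208846) = 1/(-208846) = -1/208846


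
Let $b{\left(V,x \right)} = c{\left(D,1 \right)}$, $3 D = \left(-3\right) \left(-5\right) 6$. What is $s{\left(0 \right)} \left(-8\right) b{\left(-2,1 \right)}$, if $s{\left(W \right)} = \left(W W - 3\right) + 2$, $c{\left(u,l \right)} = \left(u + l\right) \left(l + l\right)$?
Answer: $496$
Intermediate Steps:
$D = 30$ ($D = \frac{\left(-3\right) \left(-5\right) 6}{3} = \frac{15 \cdot 6}{3} = \frac{1}{3} \cdot 90 = 30$)
$c{\left(u,l \right)} = 2 l \left(l + u\right)$ ($c{\left(u,l \right)} = \left(l + u\right) 2 l = 2 l \left(l + u\right)$)
$s{\left(W \right)} = -1 + W^{2}$ ($s{\left(W \right)} = \left(W^{2} - 3\right) + 2 = \left(-3 + W^{2}\right) + 2 = -1 + W^{2}$)
$b{\left(V,x \right)} = 62$ ($b{\left(V,x \right)} = 2 \cdot 1 \left(1 + 30\right) = 2 \cdot 1 \cdot 31 = 62$)
$s{\left(0 \right)} \left(-8\right) b{\left(-2,1 \right)} = \left(-1 + 0^{2}\right) \left(-8\right) 62 = \left(-1 + 0\right) \left(-8\right) 62 = \left(-1\right) \left(-8\right) 62 = 8 \cdot 62 = 496$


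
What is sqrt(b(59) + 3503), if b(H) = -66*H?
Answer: I*sqrt(391) ≈ 19.774*I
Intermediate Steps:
sqrt(b(59) + 3503) = sqrt(-66*59 + 3503) = sqrt(-3894 + 3503) = sqrt(-391) = I*sqrt(391)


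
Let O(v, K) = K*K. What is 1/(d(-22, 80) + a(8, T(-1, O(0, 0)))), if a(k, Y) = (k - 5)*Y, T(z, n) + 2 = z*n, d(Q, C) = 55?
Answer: 1/49 ≈ 0.020408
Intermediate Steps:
O(v, K) = K²
T(z, n) = -2 + n*z (T(z, n) = -2 + z*n = -2 + n*z)
a(k, Y) = Y*(-5 + k) (a(k, Y) = (-5 + k)*Y = Y*(-5 + k))
1/(d(-22, 80) + a(8, T(-1, O(0, 0)))) = 1/(55 + (-2 + 0²*(-1))*(-5 + 8)) = 1/(55 + (-2 + 0*(-1))*3) = 1/(55 + (-2 + 0)*3) = 1/(55 - 2*3) = 1/(55 - 6) = 1/49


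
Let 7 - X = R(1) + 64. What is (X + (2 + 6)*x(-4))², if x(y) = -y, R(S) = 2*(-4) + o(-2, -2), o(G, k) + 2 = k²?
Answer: 361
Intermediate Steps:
o(G, k) = -2 + k²
R(S) = -6 (R(S) = 2*(-4) + (-2 + (-2)²) = -8 + (-2 + 4) = -8 + 2 = -6)
X = -51 (X = 7 - (-6 + 64) = 7 - 1*58 = 7 - 58 = -51)
(X + (2 + 6)*x(-4))² = (-51 + (2 + 6)*(-1*(-4)))² = (-51 + 8*4)² = (-51 + 32)² = (-19)² = 361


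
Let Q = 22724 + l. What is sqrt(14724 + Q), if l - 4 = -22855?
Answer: sqrt(14597) ≈ 120.82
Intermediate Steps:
l = -22851 (l = 4 - 22855 = -22851)
Q = -127 (Q = 22724 - 22851 = -127)
sqrt(14724 + Q) = sqrt(14724 - 127) = sqrt(14597)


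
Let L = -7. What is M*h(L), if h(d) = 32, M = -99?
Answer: -3168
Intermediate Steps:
M*h(L) = -99*32 = -3168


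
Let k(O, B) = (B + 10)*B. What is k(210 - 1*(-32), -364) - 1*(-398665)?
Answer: 527521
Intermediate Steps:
k(O, B) = B*(10 + B) (k(O, B) = (10 + B)*B = B*(10 + B))
k(210 - 1*(-32), -364) - 1*(-398665) = -364*(10 - 364) - 1*(-398665) = -364*(-354) + 398665 = 128856 + 398665 = 527521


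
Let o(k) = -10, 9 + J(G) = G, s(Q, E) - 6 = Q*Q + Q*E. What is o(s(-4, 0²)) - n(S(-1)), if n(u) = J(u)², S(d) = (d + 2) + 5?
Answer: -19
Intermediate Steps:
s(Q, E) = 6 + Q² + E*Q (s(Q, E) = 6 + (Q*Q + Q*E) = 6 + (Q² + E*Q) = 6 + Q² + E*Q)
J(G) = -9 + G
S(d) = 7 + d (S(d) = (2 + d) + 5 = 7 + d)
n(u) = (-9 + u)²
o(s(-4, 0²)) - n(S(-1)) = -10 - (-9 + (7 - 1))² = -10 - (-9 + 6)² = -10 - 1*(-3)² = -10 - 1*9 = -10 - 9 = -19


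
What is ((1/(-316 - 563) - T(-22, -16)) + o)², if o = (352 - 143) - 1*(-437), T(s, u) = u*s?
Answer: 66783480625/772641 ≈ 86435.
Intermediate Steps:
T(s, u) = s*u
o = 646 (o = 209 + 437 = 646)
((1/(-316 - 563) - T(-22, -16)) + o)² = ((1/(-316 - 563) - (-22)*(-16)) + 646)² = ((1/(-879) - 1*352) + 646)² = ((-1/879 - 352) + 646)² = (-309409/879 + 646)² = (258425/879)² = 66783480625/772641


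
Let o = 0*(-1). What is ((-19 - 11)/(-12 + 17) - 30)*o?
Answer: 0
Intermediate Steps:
o = 0
((-19 - 11)/(-12 + 17) - 30)*o = ((-19 - 11)/(-12 + 17) - 30)*0 = (-30/5 - 30)*0 = (-30*⅕ - 30)*0 = (-6 - 30)*0 = -36*0 = 0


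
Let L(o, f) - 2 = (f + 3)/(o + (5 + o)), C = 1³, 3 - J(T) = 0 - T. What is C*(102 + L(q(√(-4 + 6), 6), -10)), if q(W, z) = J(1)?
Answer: 1345/13 ≈ 103.46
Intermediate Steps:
J(T) = 3 + T (J(T) = 3 - (0 - T) = 3 - (-1)*T = 3 + T)
q(W, z) = 4 (q(W, z) = 3 + 1 = 4)
C = 1
L(o, f) = 2 + (3 + f)/(5 + 2*o) (L(o, f) = 2 + (f + 3)/(o + (5 + o)) = 2 + (3 + f)/(5 + 2*o))
C*(102 + L(q(√(-4 + 6), 6), -10)) = 1*(102 + (13 - 10 + 4*4)/(5 + 2*4)) = 1*(102 + (13 - 10 + 16)/(5 + 8)) = 1*(102 + 19/13) = 1*(1345/13) = 1345/13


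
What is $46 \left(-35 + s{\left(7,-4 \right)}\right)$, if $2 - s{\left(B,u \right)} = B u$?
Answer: $-230$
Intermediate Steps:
$s{\left(B,u \right)} = 2 - B u$
$46 \left(-35 + s{\left(7,-4 \right)}\right) = 46 \left(-35 - \left(-2 + 7 \left(-4\right)\right)\right) = 46 \left(-35 + \left(2 + 28\right)\right) = 46 \left(-35 + 30\right) = 46 \left(-5\right) = -230$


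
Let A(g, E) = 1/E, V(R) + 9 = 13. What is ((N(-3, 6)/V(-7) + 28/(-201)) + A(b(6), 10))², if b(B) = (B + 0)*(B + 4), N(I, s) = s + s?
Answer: 35414401/4040100 ≈ 8.7657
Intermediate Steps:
V(R) = 4 (V(R) = -9 + 13 = 4)
N(I, s) = 2*s
b(B) = B*(4 + B)
((N(-3, 6)/V(-7) + 28/(-201)) + A(b(6), 10))² = (((2*6)/4 + 28/(-201)) + 1/10)² = ((12*(¼) + 28*(-1/201)) + ⅒)² = ((3 - 28/201) + ⅒)² = (575/201 + ⅒)² = (5951/2010)² = 35414401/4040100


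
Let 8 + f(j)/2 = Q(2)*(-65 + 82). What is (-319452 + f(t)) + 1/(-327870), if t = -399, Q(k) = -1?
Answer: -104755120741/327870 ≈ -3.1950e+5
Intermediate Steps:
f(j) = -50 (f(j) = -16 + 2*(-(-65 + 82)) = -16 + 2*(-1*17) = -16 + 2*(-17) = -16 - 34 = -50)
(-319452 + f(t)) + 1/(-327870) = (-319452 - 50) + 1/(-327870) = -319502 - 1/327870 = -104755120741/327870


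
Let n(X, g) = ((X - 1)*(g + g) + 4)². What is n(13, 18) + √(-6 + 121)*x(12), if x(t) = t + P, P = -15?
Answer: 190096 - 3*√115 ≈ 1.9006e+5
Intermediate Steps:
x(t) = -15 + t (x(t) = t - 15 = -15 + t)
n(X, g) = (4 + 2*g*(-1 + X))² (n(X, g) = ((-1 + X)*(2*g) + 4)² = (2*g*(-1 + X) + 4)² = (4 + 2*g*(-1 + X))²)
n(13, 18) + √(-6 + 121)*x(12) = 4*(2 - 1*18 + 13*18)² + √(-6 + 121)*(-15 + 12) = 4*(2 - 18 + 234)² + √115*(-3) = 4*218² - 3*√115 = 4*47524 - 3*√115 = 190096 - 3*√115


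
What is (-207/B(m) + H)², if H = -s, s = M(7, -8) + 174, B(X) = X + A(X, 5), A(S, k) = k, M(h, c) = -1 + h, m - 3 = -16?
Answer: 1520289/64 ≈ 23755.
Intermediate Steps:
m = -13 (m = 3 - 16 = -13)
B(X) = 5 + X (B(X) = X + 5 = 5 + X)
s = 180 (s = (-1 + 7) + 174 = 6 + 174 = 180)
H = -180 (H = -1*180 = -180)
(-207/B(m) + H)² = (-207/(5 - 13) - 180)² = (-207/(-8) - 180)² = (-207*(-⅛) - 180)² = (207/8 - 180)² = (-1233/8)² = 1520289/64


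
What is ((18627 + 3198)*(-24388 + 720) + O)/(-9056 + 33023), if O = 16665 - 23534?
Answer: -516560969/23967 ≈ -21553.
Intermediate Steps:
O = -6869
((18627 + 3198)*(-24388 + 720) + O)/(-9056 + 33023) = ((18627 + 3198)*(-24388 + 720) - 6869)/(-9056 + 33023) = (21825*(-23668) - 6869)/23967 = (-516554100 - 6869)*(1/23967) = -516560969*1/23967 = -516560969/23967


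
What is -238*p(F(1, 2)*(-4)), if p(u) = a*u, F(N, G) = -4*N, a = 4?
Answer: -15232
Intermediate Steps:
p(u) = 4*u
-238*p(F(1, 2)*(-4)) = -952*-4*1*(-4) = -952*(-4*(-4)) = -952*16 = -238*64 = -15232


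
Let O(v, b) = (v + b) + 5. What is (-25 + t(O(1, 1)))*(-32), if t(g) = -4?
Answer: 928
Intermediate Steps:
O(v, b) = 5 + b + v (O(v, b) = (b + v) + 5 = 5 + b + v)
(-25 + t(O(1, 1)))*(-32) = (-25 - 4)*(-32) = -29*(-32) = 928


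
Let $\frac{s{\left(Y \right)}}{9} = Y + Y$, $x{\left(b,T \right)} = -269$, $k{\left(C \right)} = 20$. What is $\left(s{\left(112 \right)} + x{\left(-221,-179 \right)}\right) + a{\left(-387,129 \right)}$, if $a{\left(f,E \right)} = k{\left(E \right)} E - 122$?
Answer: $4205$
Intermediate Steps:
$s{\left(Y \right)} = 18 Y$ ($s{\left(Y \right)} = 9 \left(Y + Y\right) = 9 \cdot 2 Y = 18 Y$)
$a{\left(f,E \right)} = -122 + 20 E$ ($a{\left(f,E \right)} = 20 E - 122 = -122 + 20 E$)
$\left(s{\left(112 \right)} + x{\left(-221,-179 \right)}\right) + a{\left(-387,129 \right)} = \left(18 \cdot 112 - 269\right) + \left(-122 + 20 \cdot 129\right) = \left(2016 - 269\right) + \left(-122 + 2580\right) = 1747 + 2458 = 4205$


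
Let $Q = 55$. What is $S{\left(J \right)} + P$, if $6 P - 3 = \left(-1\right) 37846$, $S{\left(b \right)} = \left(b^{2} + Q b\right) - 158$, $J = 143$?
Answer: $\frac{131093}{6} \approx 21849.0$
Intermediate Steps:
$S{\left(b \right)} = -158 + b^{2} + 55 b$ ($S{\left(b \right)} = \left(b^{2} + 55 b\right) - 158 = -158 + b^{2} + 55 b$)
$P = - \frac{37843}{6}$ ($P = \frac{1}{2} + \frac{\left(-1\right) 37846}{6} = \frac{1}{2} + \frac{1}{6} \left(-37846\right) = \frac{1}{2} - \frac{18923}{3} = - \frac{37843}{6} \approx -6307.2$)
$S{\left(J \right)} + P = \left(-158 + 143^{2} + 55 \cdot 143\right) - \frac{37843}{6} = \left(-158 + 20449 + 7865\right) - \frac{37843}{6} = 28156 - \frac{37843}{6} = \frac{131093}{6}$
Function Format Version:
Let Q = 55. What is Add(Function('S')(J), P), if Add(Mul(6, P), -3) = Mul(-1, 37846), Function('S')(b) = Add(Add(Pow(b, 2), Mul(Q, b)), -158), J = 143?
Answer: Rational(131093, 6) ≈ 21849.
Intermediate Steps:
Function('S')(b) = Add(-158, Pow(b, 2), Mul(55, b)) (Function('S')(b) = Add(Add(Pow(b, 2), Mul(55, b)), -158) = Add(-158, Pow(b, 2), Mul(55, b)))
P = Rational(-37843, 6) (P = Add(Rational(1, 2), Mul(Rational(1, 6), Mul(-1, 37846))) = Add(Rational(1, 2), Mul(Rational(1, 6), -37846)) = Add(Rational(1, 2), Rational(-18923, 3)) = Rational(-37843, 6) ≈ -6307.2)
Add(Function('S')(J), P) = Add(Add(-158, Pow(143, 2), Mul(55, 143)), Rational(-37843, 6)) = Add(Add(-158, 20449, 7865), Rational(-37843, 6)) = Add(28156, Rational(-37843, 6)) = Rational(131093, 6)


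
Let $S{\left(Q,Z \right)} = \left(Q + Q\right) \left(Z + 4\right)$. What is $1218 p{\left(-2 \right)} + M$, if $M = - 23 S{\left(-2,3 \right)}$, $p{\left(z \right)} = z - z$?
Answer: $644$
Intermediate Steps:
$S{\left(Q,Z \right)} = 2 Q \left(4 + Z\right)$
$p{\left(z \right)} = 0$
$M = 644$ ($M = - 23 \cdot 2 \left(-2\right) \left(4 + 3\right) = - 23 \cdot 2 \left(-2\right) 7 = \left(-23\right) \left(-28\right) = 644$)
$1218 p{\left(-2 \right)} + M = 1218 \cdot 0 + 644 = 0 + 644 = 644$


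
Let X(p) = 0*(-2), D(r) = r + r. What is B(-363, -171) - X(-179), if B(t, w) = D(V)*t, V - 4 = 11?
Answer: -10890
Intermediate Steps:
V = 15 (V = 4 + 11 = 15)
D(r) = 2*r
X(p) = 0
B(t, w) = 30*t (B(t, w) = (2*15)*t = 30*t)
B(-363, -171) - X(-179) = 30*(-363) - 1*0 = -10890 + 0 = -10890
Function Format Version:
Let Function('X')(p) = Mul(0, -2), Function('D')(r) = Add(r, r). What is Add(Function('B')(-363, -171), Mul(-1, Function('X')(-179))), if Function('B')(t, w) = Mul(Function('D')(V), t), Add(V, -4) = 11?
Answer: -10890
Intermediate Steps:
V = 15 (V = Add(4, 11) = 15)
Function('D')(r) = Mul(2, r)
Function('X')(p) = 0
Function('B')(t, w) = Mul(30, t) (Function('B')(t, w) = Mul(Mul(2, 15), t) = Mul(30, t))
Add(Function('B')(-363, -171), Mul(-1, Function('X')(-179))) = Add(Mul(30, -363), Mul(-1, 0)) = Add(-10890, 0) = -10890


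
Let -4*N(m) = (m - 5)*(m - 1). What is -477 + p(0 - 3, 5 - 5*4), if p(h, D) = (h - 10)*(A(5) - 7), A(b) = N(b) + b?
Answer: -451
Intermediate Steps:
N(m) = -(-1 + m)*(-5 + m)/4 (N(m) = -(m - 5)*(m - 1)/4 = -(-5 + m)*(-1 + m)/4 = -(-1 + m)*(-5 + m)/4)
A(b) = -5/4 - b**2/4 + 5*b/2 (A(b) = (-5/4 - b**2/4 + 3*b/2) + b = -5/4 - b**2/4 + 5*b/2)
p(h, D) = 20 - 2*h (p(h, D) = (h - 10)*((-5/4 - 1/4*5**2 + (5/2)*5) - 7) = (-10 + h)*((-5/4 - 1/4*25 + 25/2) - 7) = (-10 + h)*((-5/4 - 25/4 + 25/2) - 7) = (-10 + h)*(5 - 7) = (-10 + h)*(-2) = 20 - 2*h)
-477 + p(0 - 3, 5 - 5*4) = -477 + (20 - 2*(0 - 3)) = -477 + (20 - 2*(-3)) = -477 + (20 + 6) = -477 + 26 = -451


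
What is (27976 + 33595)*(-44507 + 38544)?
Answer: -367147873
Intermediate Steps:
(27976 + 33595)*(-44507 + 38544) = 61571*(-5963) = -367147873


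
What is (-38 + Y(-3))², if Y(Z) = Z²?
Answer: 841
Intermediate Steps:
(-38 + Y(-3))² = (-38 + (-3)²)² = (-38 + 9)² = (-29)² = 841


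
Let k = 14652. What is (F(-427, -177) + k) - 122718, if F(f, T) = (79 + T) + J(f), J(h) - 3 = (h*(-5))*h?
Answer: -1019806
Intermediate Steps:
J(h) = 3 - 5*h² (J(h) = 3 + (h*(-5))*h = 3 + (-5*h)*h = 3 - 5*h²)
F(f, T) = 82 + T - 5*f² (F(f, T) = (79 + T) + (3 - 5*f²) = 82 + T - 5*f²)
(F(-427, -177) + k) - 122718 = ((82 - 177 - 5*(-427)²) + 14652) - 122718 = ((82 - 177 - 5*182329) + 14652) - 122718 = ((82 - 177 - 911645) + 14652) - 122718 = (-911740 + 14652) - 122718 = -897088 - 122718 = -1019806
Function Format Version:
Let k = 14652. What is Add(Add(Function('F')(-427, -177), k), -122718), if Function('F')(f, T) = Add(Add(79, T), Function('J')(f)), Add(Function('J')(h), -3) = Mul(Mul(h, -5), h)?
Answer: -1019806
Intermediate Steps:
Function('J')(h) = Add(3, Mul(-5, Pow(h, 2))) (Function('J')(h) = Add(3, Mul(Mul(h, -5), h)) = Add(3, Mul(Mul(-5, h), h)) = Add(3, Mul(-5, Pow(h, 2))))
Function('F')(f, T) = Add(82, T, Mul(-5, Pow(f, 2))) (Function('F')(f, T) = Add(Add(79, T), Add(3, Mul(-5, Pow(f, 2)))) = Add(82, T, Mul(-5, Pow(f, 2))))
Add(Add(Function('F')(-427, -177), k), -122718) = Add(Add(Add(82, -177, Mul(-5, Pow(-427, 2))), 14652), -122718) = Add(Add(Add(82, -177, Mul(-5, 182329)), 14652), -122718) = Add(Add(Add(82, -177, -911645), 14652), -122718) = Add(Add(-911740, 14652), -122718) = Add(-897088, -122718) = -1019806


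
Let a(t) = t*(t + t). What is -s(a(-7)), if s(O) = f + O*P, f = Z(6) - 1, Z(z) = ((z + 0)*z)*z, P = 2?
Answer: -411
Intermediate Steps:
Z(z) = z³ (Z(z) = (z*z)*z = z²*z = z³)
a(t) = 2*t² (a(t) = t*(2*t) = 2*t²)
f = 215 (f = 6³ - 1 = 216 - 1 = 215)
s(O) = 215 + 2*O (s(O) = 215 + O*2 = 215 + 2*O)
-s(a(-7)) = -(215 + 2*(2*(-7)²)) = -(215 + 2*(2*49)) = -(215 + 2*98) = -(215 + 196) = -1*411 = -411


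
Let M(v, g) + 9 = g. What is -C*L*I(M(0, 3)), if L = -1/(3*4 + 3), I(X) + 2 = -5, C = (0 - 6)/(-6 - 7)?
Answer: -14/65 ≈ -0.21538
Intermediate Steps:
M(v, g) = -9 + g
C = 6/13 (C = -6/(-13) = -6*(-1/13) = 6/13 ≈ 0.46154)
I(X) = -7 (I(X) = -2 - 5 = -7)
L = -1/15 (L = -1/(12 + 3) = -1/15 ≈ -0.066667)
-C*L*I(M(0, 3)) = -(6/13)*(-1/15)*(-7) = -(-2)*(-7)/65 = -1*14/65 = -14/65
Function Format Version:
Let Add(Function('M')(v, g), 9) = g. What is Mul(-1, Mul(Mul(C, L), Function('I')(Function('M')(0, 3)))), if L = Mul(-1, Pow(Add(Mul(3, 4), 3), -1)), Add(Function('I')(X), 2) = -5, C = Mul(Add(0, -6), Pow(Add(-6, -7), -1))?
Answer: Rational(-14, 65) ≈ -0.21538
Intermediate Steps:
Function('M')(v, g) = Add(-9, g)
C = Rational(6, 13) (C = Mul(-6, Pow(-13, -1)) = Mul(-6, Rational(-1, 13)) = Rational(6, 13) ≈ 0.46154)
Function('I')(X) = -7 (Function('I')(X) = Add(-2, -5) = -7)
L = Rational(-1, 15) (L = Mul(-1, Pow(Add(12, 3), -1)) = Mul(-1, Pow(15, -1)) = Mul(-1, Rational(1, 15)) = Rational(-1, 15) ≈ -0.066667)
Mul(-1, Mul(Mul(C, L), Function('I')(Function('M')(0, 3)))) = Mul(-1, Mul(Mul(Rational(6, 13), Rational(-1, 15)), -7)) = Mul(-1, Mul(Rational(-2, 65), -7)) = Mul(-1, Rational(14, 65)) = Rational(-14, 65)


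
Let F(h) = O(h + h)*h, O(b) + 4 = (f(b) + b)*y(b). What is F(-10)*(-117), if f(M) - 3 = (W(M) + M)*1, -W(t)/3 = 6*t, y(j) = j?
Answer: -7562880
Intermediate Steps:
W(t) = -18*t
f(M) = 3 - 17*M (f(M) = 3 + (-18*M + M)*1 = 3 - 17*M*1 = 3 - 17*M)
O(b) = -4 + b*(3 - 16*b) (O(b) = -4 + ((3 - 17*b) + b)*b = -4 + (3 - 16*b)*b = -4 + b*(3 - 16*b))
F(h) = h*(-4 - 64*h² + 6*h) (F(h) = (-4 - 16*(h + h)² + 3*(h + h))*h = (-4 - 16*4*h² + 3*(2*h))*h = (-4 - 64*h² + 6*h)*h = h*(-4 - 64*h² + 6*h))
F(-10)*(-117) = (2*(-10)*(-2 - 32*(-10)² + 3*(-10)))*(-117) = (2*(-10)*(-2 - 32*100 - 30))*(-117) = (2*(-10)*(-2 - 3200 - 30))*(-117) = (2*(-10)*(-3232))*(-117) = 64640*(-117) = -7562880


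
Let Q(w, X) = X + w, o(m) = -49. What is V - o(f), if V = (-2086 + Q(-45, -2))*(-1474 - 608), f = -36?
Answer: 4440955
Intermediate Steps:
V = 4440906 (V = (-2086 + (-2 - 45))*(-1474 - 608) = (-2086 - 47)*(-2082) = -2133*(-2082) = 4440906)
V - o(f) = 4440906 - 1*(-49) = 4440906 + 49 = 4440955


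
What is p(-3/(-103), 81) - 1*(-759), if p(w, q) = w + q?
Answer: 86523/103 ≈ 840.03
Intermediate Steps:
p(w, q) = q + w
p(-3/(-103), 81) - 1*(-759) = (81 - 3/(-103)) - 1*(-759) = (81 - 3*(-1/103)) + 759 = (81 + 3/103) + 759 = 8346/103 + 759 = 86523/103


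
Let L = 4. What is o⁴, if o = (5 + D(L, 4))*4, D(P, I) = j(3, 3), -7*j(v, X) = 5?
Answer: 207360000/2401 ≈ 86364.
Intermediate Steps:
j(v, X) = -5/7 (j(v, X) = -⅐*5 = -5/7)
D(P, I) = -5/7
o = 120/7 (o = (5 - 5/7)*4 = (30/7)*4 = 120/7 ≈ 17.143)
o⁴ = (120/7)⁴ = 207360000/2401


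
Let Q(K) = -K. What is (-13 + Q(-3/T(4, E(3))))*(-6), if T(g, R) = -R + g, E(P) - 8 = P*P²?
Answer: 2436/31 ≈ 78.581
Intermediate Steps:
E(P) = 8 + P³ (E(P) = 8 + P*P² = 8 + P³)
T(g, R) = g - R
(-13 + Q(-3/T(4, E(3))))*(-6) = (-13 - (-1)*3/(4 - (8 + 3³)))*(-6) = (-13 - (-1)*3/(4 - (8 + 27)))*(-6) = (-13 - (-1)*3/(4 - 1*35))*(-6) = (-13 - (-1)*3/(4 - 35))*(-6) = (-13 - (-1)*3/(-31))*(-6) = (-13 - (-1)*3*(-1/31))*(-6) = (-13 - (-1)*(-3)/31)*(-6) = (-13 - 1*3/31)*(-6) = (-13 - 3/31)*(-6) = -406/31*(-6) = 2436/31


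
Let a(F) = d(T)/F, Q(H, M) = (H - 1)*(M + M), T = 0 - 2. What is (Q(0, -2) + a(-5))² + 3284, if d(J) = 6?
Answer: 82296/25 ≈ 3291.8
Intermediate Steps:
T = -2
Q(H, M) = 2*M*(-1 + H) (Q(H, M) = (-1 + H)*(2*M) = 2*M*(-1 + H))
a(F) = 6/F
(Q(0, -2) + a(-5))² + 3284 = (2*(-2)*(-1 + 0) + 6/(-5))² + 3284 = (2*(-2)*(-1) + 6*(-⅕))² + 3284 = (4 - 6/5)² + 3284 = (14/5)² + 3284 = 196/25 + 3284 = 82296/25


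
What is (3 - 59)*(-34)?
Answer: 1904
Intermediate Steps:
(3 - 59)*(-34) = -56*(-34) = 1904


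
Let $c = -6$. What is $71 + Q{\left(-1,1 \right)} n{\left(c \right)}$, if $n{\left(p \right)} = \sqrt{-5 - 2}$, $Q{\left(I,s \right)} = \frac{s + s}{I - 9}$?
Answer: $71 - \frac{i \sqrt{7}}{5} \approx 71.0 - 0.52915 i$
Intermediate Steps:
$Q{\left(I,s \right)} = \frac{2 s}{-9 + I}$
$n{\left(p \right)} = i \sqrt{7}$ ($n{\left(p \right)} = \sqrt{-7} = i \sqrt{7}$)
$71 + Q{\left(-1,1 \right)} n{\left(c \right)} = 71 + 2 \cdot 1 \frac{1}{-9 - 1} i \sqrt{7} = 71 + 2 \cdot 1 \frac{1}{-10} i \sqrt{7} = 71 + 2 \cdot 1 \left(- \frac{1}{10}\right) i \sqrt{7} = 71 - \frac{i \sqrt{7}}{5}$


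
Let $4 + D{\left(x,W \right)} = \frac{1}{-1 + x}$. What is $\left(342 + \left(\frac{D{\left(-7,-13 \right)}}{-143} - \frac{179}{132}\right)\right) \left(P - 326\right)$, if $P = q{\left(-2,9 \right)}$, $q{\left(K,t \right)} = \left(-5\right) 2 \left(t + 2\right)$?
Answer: $- \frac{127441601}{858} \approx -1.4853 \cdot 10^{5}$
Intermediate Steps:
$D{\left(x,W \right)} = -4 + \frac{1}{-1 + x}$
$q{\left(K,t \right)} = -20 - 10 t$ ($q{\left(K,t \right)} = - 10 \left(2 + t\right) = -20 - 10 t$)
$P = -110$ ($P = -20 - 90 = -110$)
$\left(342 + \left(\frac{D{\left(-7,-13 \right)}}{-143} - \frac{179}{132}\right)\right) \left(P - 326\right) = \left(342 - \left(\frac{179}{132} - \frac{\frac{1}{-1 - 7} \left(5 - -28\right)}{-143}\right)\right) \left(-110 - 326\right) = \left(342 - \left(\frac{179}{132} - \frac{5 + 28}{-8} \left(- \frac{1}{143}\right)\right)\right) \left(-436\right) = \left(342 - \left(\frac{179}{132} - \left(- \frac{1}{8}\right) 33 \left(- \frac{1}{143}\right)\right)\right) \left(-436\right) = \left(342 - \frac{4555}{3432}\right) \left(-436\right) = \frac{1169189}{3432} \left(-436\right) = - \frac{127441601}{858}$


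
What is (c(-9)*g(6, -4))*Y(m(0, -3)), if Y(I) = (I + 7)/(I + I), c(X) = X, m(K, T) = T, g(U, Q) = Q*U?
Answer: -144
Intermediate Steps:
Y(I) = (7 + I)/(2*I) (Y(I) = (7 + I)/((2*I)) = (7 + I)*(1/(2*I)) = (7 + I)/(2*I))
(c(-9)*g(6, -4))*Y(m(0, -3)) = (-(-36)*6)*((½)*(7 - 3)/(-3)) = (-9*(-24))*((½)*(-⅓)*4) = 216*(-⅔) = -144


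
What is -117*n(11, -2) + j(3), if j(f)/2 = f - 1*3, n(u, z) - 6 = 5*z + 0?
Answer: 468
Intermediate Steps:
n(u, z) = 6 + 5*z (n(u, z) = 6 + (5*z + 0) = 6 + 5*z)
j(f) = -6 + 2*f (j(f) = 2*(f - 1*3) = 2*(f - 3) = 2*(-3 + f) = -6 + 2*f)
-117*n(11, -2) + j(3) = -117*(6 + 5*(-2)) + (-6 + 2*3) = -117*(6 - 10) + (-6 + 6) = -117*(-4) + 0 = 468 + 0 = 468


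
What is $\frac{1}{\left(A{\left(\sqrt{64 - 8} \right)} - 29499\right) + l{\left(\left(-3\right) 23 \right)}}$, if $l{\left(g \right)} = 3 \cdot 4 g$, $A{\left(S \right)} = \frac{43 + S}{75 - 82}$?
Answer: $- \frac{371581}{11271219542} + \frac{7 \sqrt{14}}{22542439084} \approx -3.2966 \cdot 10^{-5}$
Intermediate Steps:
$A{\left(S \right)} = - \frac{43}{7} - \frac{S}{7}$ ($A{\left(S \right)} = \frac{43 + S}{-7} = \left(43 + S\right) \left(- \frac{1}{7}\right) = - \frac{43}{7} - \frac{S}{7}$)
$l{\left(g \right)} = 12 g$
$\frac{1}{\left(A{\left(\sqrt{64 - 8} \right)} - 29499\right) + l{\left(\left(-3\right) 23 \right)}} = \frac{1}{\left(\left(- \frac{43}{7} - \frac{\sqrt{64 - 8}}{7}\right) - 29499\right) + 12 \left(\left(-3\right) 23\right)} = \frac{1}{\left(\left(- \frac{43}{7} - \frac{\sqrt{56}}{7}\right) - 29499\right) + 12 \left(-69\right)} = \frac{1}{\left(\left(- \frac{43}{7} - \frac{2 \sqrt{14}}{7}\right) - 29499\right) - 828} = \frac{1}{\left(- \frac{206536}{7} - \frac{2 \sqrt{14}}{7}\right) - 828} = \frac{1}{- \frac{212332}{7} - \frac{2 \sqrt{14}}{7}}$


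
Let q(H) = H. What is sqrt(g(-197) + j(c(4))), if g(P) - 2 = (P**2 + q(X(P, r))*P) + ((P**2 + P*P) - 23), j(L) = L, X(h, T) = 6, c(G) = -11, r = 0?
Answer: sqrt(115213) ≈ 339.43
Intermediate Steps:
g(P) = -21 + 3*P**2 + 6*P (g(P) = 2 + ((P**2 + 6*P) + ((P**2 + P*P) - 23)) = 2 + ((P**2 + 6*P) + ((P**2 + P**2) - 23)) = 2 + ((P**2 + 6*P) + (2*P**2 - 23)) = 2 + ((P**2 + 6*P) + (-23 + 2*P**2)) = 2 + (-23 + 3*P**2 + 6*P) = -21 + 3*P**2 + 6*P)
sqrt(g(-197) + j(c(4))) = sqrt((-21 + 3*(-197)**2 + 6*(-197)) - 11) = sqrt((-21 + 3*38809 - 1182) - 11) = sqrt((-21 + 116427 - 1182) - 11) = sqrt(115224 - 11) = sqrt(115213)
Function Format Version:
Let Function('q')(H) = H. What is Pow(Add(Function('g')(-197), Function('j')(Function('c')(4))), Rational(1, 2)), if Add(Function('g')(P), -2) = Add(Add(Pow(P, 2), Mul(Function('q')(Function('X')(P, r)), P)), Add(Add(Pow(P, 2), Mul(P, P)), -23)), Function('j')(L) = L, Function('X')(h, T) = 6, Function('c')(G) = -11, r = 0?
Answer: Pow(115213, Rational(1, 2)) ≈ 339.43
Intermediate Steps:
Function('g')(P) = Add(-21, Mul(3, Pow(P, 2)), Mul(6, P)) (Function('g')(P) = Add(2, Add(Add(Pow(P, 2), Mul(6, P)), Add(Add(Pow(P, 2), Mul(P, P)), -23))) = Add(2, Add(Add(Pow(P, 2), Mul(6, P)), Add(Add(Pow(P, 2), Pow(P, 2)), -23))) = Add(2, Add(Add(Pow(P, 2), Mul(6, P)), Add(Mul(2, Pow(P, 2)), -23))) = Add(2, Add(Add(Pow(P, 2), Mul(6, P)), Add(-23, Mul(2, Pow(P, 2))))) = Add(2, Add(-23, Mul(3, Pow(P, 2)), Mul(6, P))) = Add(-21, Mul(3, Pow(P, 2)), Mul(6, P)))
Pow(Add(Function('g')(-197), Function('j')(Function('c')(4))), Rational(1, 2)) = Pow(Add(Add(-21, Mul(3, Pow(-197, 2)), Mul(6, -197)), -11), Rational(1, 2)) = Pow(Add(Add(-21, Mul(3, 38809), -1182), -11), Rational(1, 2)) = Pow(Add(Add(-21, 116427, -1182), -11), Rational(1, 2)) = Pow(Add(115224, -11), Rational(1, 2)) = Pow(115213, Rational(1, 2))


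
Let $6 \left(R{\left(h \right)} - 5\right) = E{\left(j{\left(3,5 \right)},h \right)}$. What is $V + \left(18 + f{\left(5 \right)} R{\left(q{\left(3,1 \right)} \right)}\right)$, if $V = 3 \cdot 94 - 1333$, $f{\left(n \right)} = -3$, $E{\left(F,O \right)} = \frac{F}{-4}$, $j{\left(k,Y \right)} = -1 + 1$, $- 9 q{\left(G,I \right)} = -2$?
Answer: $-1048$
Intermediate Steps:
$q{\left(G,I \right)} = \frac{2}{9}$ ($q{\left(G,I \right)} = \left(- \frac{1}{9}\right) \left(-2\right) = \frac{2}{9}$)
$j{\left(k,Y \right)} = 0$
$E{\left(F,O \right)} = - \frac{F}{4}$ ($E{\left(F,O \right)} = F \left(- \frac{1}{4}\right) = - \frac{F}{4}$)
$R{\left(h \right)} = 5$ ($R{\left(h \right)} = 5 + \frac{\left(- \frac{1}{4}\right) 0}{6} = 5 + \frac{1}{6} \cdot 0 = 5 + 0 = 5$)
$V = -1051$ ($V = 282 - 1333 = -1051$)
$V + \left(18 + f{\left(5 \right)} R{\left(q{\left(3,1 \right)} \right)}\right) = -1051 + \left(18 - 15\right) = -1051 + 3 = -1048$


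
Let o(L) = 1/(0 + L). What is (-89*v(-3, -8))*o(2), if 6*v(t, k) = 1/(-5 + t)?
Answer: 89/96 ≈ 0.92708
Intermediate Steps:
o(L) = 1/L
v(t, k) = 1/(6*(-5 + t))
(-89*v(-3, -8))*o(2) = -89/(6*(-5 - 3))/2 = -89/(6*(-8))*(½) = -89*(-1)/(6*8)*(½) = -89*(-1/48)*(½) = (89/48)*(½) = 89/96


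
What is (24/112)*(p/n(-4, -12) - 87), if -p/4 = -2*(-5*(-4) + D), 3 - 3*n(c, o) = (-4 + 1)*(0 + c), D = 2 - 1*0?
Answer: -437/14 ≈ -31.214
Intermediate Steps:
D = 2 (D = 2 + 0 = 2)
n(c, o) = 1 + c (n(c, o) = 1 - (-4 + 1)*(0 + c)/3 = 1 - (-1)*c = 1 + c)
p = 176 (p = -(-8)*(-5*(-4) + 2) = -(-8)*(20 + 2) = -(-8)*22 = -4*(-44) = 176)
(24/112)*(p/n(-4, -12) - 87) = (24/112)*(176/(1 - 4) - 87) = (24*(1/112))*(176/(-3) - 87) = 3*(176*(-⅓) - 87)/14 = 3*(-176/3 - 87)/14 = (3/14)*(-437/3) = -437/14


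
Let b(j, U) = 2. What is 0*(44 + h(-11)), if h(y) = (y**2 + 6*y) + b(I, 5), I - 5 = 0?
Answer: 0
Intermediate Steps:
I = 5 (I = 5 + 0 = 5)
h(y) = 2 + y**2 + 6*y (h(y) = (y**2 + 6*y) + 2 = 2 + y**2 + 6*y)
0*(44 + h(-11)) = 0*(44 + (2 + (-11)**2 + 6*(-11))) = 0*(44 + (2 + 121 - 66)) = 0*(44 + 57) = 0*101 = 0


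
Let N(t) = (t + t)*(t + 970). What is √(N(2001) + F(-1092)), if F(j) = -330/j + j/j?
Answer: √393842481942/182 ≈ 3448.2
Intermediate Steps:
F(j) = 1 - 330/j (F(j) = -330/j + 1 = 1 - 330/j)
N(t) = 2*t*(970 + t) (N(t) = (2*t)*(970 + t) = 2*t*(970 + t))
√(N(2001) + F(-1092)) = √(2*2001*(970 + 2001) + (-330 - 1092)/(-1092)) = √(2*2001*2971 - 1/1092*(-1422)) = √(11889942 + 237/182) = √(2163969681/182) = √393842481942/182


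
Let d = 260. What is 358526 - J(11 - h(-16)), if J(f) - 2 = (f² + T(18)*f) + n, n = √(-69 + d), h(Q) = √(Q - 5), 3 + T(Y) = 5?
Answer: 358402 - √191 + 24*I*√21 ≈ 3.5839e+5 + 109.98*I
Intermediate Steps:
T(Y) = 2 (T(Y) = -3 + 5 = 2)
h(Q) = √(-5 + Q)
n = √191 (n = √(-69 + 260) = √191 ≈ 13.820)
J(f) = 2 + √191 + f² + 2*f (J(f) = 2 + ((f² + 2*f) + √191) = 2 + (√191 + f² + 2*f) = 2 + √191 + f² + 2*f)
358526 - J(11 - h(-16)) = 358526 - (2 + √191 + (11 - √(-5 - 16))² + 2*(11 - √(-5 - 16))) = 358526 - (2 + √191 + (11 - √(-21))² + 2*(11 - √(-21))) = 358526 - (2 + √191 + (11 - I*√21)² + 2*(11 - I*√21)) = 358526 - (2 + √191 + (11 - I*√21)² + (22 - 2*I*√21)) = 358526 - (24 + √191 + (11 - I*√21)² - 2*I*√21) = 358526 + (-24 - √191 - (11 - I*√21)² + 2*I*√21) = 358502 - √191 - (11 - I*√21)² + 2*I*√21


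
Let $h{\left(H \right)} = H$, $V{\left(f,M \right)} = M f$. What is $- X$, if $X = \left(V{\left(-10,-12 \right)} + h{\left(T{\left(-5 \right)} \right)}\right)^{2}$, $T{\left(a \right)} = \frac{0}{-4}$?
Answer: $-14400$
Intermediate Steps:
$T{\left(a \right)} = 0$ ($T{\left(a \right)} = 0 \left(- \frac{1}{4}\right) = 0$)
$X = 14400$ ($X = \left(\left(-12\right) \left(-10\right) + 0\right)^{2} = \left(120 + 0\right)^{2} = 120^{2} = 14400$)
$- X = \left(-1\right) 14400 = -14400$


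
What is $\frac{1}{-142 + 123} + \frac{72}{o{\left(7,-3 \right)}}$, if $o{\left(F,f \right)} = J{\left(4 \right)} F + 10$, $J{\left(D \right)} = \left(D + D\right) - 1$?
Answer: $\frac{1309}{1121} \approx 1.1677$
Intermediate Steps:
$J{\left(D \right)} = -1 + 2 D$ ($J{\left(D \right)} = 2 D - 1 = -1 + 2 D$)
$o{\left(F,f \right)} = 10 + 7 F$ ($o{\left(F,f \right)} = \left(-1 + 2 \cdot 4\right) F + 10 = \left(-1 + 8\right) F + 10 = 7 F + 10 = 10 + 7 F$)
$\frac{1}{-142 + 123} + \frac{72}{o{\left(7,-3 \right)}} = \frac{1}{-142 + 123} + \frac{72}{10 + 7 \cdot 7} = \frac{1}{-19} + \frac{72}{10 + 49} = - \frac{1}{19} + \frac{72}{59} = \frac{1309}{1121}$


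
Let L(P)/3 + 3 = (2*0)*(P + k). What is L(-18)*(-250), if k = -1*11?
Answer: 2250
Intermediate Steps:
k = -11
L(P) = -9 (L(P) = -9 + 3*((2*0)*(P - 11)) = -9 + 3*(0*(-11 + P)) = -9 + 3*0 = -9 + 0 = -9)
L(-18)*(-250) = -9*(-250) = 2250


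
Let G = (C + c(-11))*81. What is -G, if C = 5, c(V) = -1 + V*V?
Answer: -10125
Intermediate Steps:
c(V) = -1 + V²
G = 10125 (G = (5 + (-1 + (-11)²))*81 = (5 + (-1 + 121))*81 = (5 + 120)*81 = 125*81 = 10125)
-G = -1*10125 = -10125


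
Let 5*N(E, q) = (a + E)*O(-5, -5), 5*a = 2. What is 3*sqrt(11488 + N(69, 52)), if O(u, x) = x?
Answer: 3*sqrt(285465)/5 ≈ 320.57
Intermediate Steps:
a = 2/5 (a = (1/5)*2 = 2/5 ≈ 0.40000)
N(E, q) = -2/5 - E (N(E, q) = ((2/5 + E)*(-5))/5 = (-2 - 5*E)/5 = -2/5 - E)
3*sqrt(11488 + N(69, 52)) = 3*sqrt(11488 + (-2/5 - 1*69)) = 3*sqrt(11488 + (-2/5 - 69)) = 3*sqrt(11488 - 347/5) = 3*sqrt(57093/5) = 3*(sqrt(285465)/5) = 3*sqrt(285465)/5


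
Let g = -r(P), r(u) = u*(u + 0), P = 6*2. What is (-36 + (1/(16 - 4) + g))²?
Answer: 4661281/144 ≈ 32370.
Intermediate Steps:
P = 12
r(u) = u² (r(u) = u*u = u²)
g = -144 (g = -1*12² = -1*144 = -144)
(-36 + (1/(16 - 4) + g))² = (-36 + (1/(16 - 4) - 144))² = (-36 + (1/12 - 144))² = (-36 - 1727/12)² = (-2159/12)² = 4661281/144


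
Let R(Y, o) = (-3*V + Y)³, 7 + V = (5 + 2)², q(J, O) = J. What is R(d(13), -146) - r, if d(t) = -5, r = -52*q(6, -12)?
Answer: -2247779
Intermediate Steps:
V = 42 (V = -7 + (5 + 2)² = -7 + 7² = -7 + 49 = 42)
r = -312 (r = -52*6 = -312)
R(Y, o) = (-126 + Y)³ (R(Y, o) = (-3*42 + Y)³ = (-126 + Y)³)
R(d(13), -146) - r = (-126 - 5)³ - 1*(-312) = (-131)³ + 312 = -2248091 + 312 = -2247779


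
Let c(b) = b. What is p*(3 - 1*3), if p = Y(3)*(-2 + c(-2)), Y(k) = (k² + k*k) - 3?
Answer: 0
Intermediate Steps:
Y(k) = -3 + 2*k² (Y(k) = (k² + k²) - 3 = 2*k² - 3 = -3 + 2*k²)
p = -60 (p = (-3 + 2*3²)*(-2 - 2) = (-3 + 2*9)*(-4) = (-3 + 18)*(-4) = 15*(-4) = -60)
p*(3 - 1*3) = -60*(3 - 1*3) = -60*(3 - 3) = -60*0 = 0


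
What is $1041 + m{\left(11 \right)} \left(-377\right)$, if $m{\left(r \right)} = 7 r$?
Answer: $-27988$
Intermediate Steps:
$1041 + m{\left(11 \right)} \left(-377\right) = 1041 + 7 \cdot 11 \left(-377\right) = 1041 + 77 \left(-377\right) = 1041 - 29029 = -27988$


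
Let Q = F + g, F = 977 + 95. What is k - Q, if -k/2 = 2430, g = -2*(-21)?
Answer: -5974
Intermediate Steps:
g = 42
k = -4860 (k = -2*2430 = -4860)
F = 1072
Q = 1114 (Q = 1072 + 42 = 1114)
k - Q = -4860 - 1*1114 = -4860 - 1114 = -5974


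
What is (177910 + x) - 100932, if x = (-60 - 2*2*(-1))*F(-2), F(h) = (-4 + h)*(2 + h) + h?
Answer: 77090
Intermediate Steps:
F(h) = h + (-4 + h)*(2 + h)
x = 112 (x = (-60 - 2*2*(-1))*(-8 + (-2)² - 1*(-2)) = (-60 - 4*(-1))*(-8 + 4 + 2) = (-60 + 4)*(-2) = -56*(-2) = 112)
(177910 + x) - 100932 = (177910 + 112) - 100932 = 178022 - 100932 = 77090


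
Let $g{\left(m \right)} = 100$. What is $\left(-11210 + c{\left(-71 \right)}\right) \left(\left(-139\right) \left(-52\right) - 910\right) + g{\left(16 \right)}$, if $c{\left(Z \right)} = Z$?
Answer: $-71273258$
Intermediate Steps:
$\left(-11210 + c{\left(-71 \right)}\right) \left(\left(-139\right) \left(-52\right) - 910\right) + g{\left(16 \right)} = \left(-11210 - 71\right) \left(\left(-139\right) \left(-52\right) - 910\right) + 100 = - 11281 \left(7228 - 910\right) + 100 = \left(-11281\right) 6318 + 100 = -71273358 + 100 = -71273258$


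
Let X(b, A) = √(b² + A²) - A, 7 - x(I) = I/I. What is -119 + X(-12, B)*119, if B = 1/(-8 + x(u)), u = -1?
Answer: -119/2 + 119*√577/2 ≈ 1369.7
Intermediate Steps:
x(I) = 6 (x(I) = 7 - I/I = 7 - 1*1 = 7 - 1 = 6)
B = -½ (B = 1/(-8 + 6) = 1/(-2) = -½ ≈ -0.50000)
X(b, A) = √(A² + b²) - A
-119 + X(-12, B)*119 = -119 + (√((-½)² + (-12)²) - 1*(-½))*119 = -119 + (√(¼ + 144) + ½)*119 = -119 + (√(577/4) + ½)*119 = -119 + (√577/2 + ½)*119 = -119 + (½ + √577/2)*119 = -119 + (119/2 + 119*√577/2) = -119/2 + 119*√577/2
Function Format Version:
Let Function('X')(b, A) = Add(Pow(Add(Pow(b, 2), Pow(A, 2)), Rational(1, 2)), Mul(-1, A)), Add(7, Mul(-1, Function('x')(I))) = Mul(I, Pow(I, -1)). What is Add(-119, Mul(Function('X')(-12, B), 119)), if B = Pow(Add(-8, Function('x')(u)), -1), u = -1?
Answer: Add(Rational(-119, 2), Mul(Rational(119, 2), Pow(577, Rational(1, 2)))) ≈ 1369.7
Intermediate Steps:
Function('x')(I) = 6 (Function('x')(I) = Add(7, Mul(-1, Mul(I, Pow(I, -1)))) = Add(7, Mul(-1, 1)) = Add(7, -1) = 6)
B = Rational(-1, 2) (B = Pow(Add(-8, 6), -1) = Pow(-2, -1) = Rational(-1, 2) ≈ -0.50000)
Function('X')(b, A) = Add(Pow(Add(Pow(A, 2), Pow(b, 2)), Rational(1, 2)), Mul(-1, A))
Add(-119, Mul(Function('X')(-12, B), 119)) = Add(-119, Mul(Add(Pow(Add(Pow(Rational(-1, 2), 2), Pow(-12, 2)), Rational(1, 2)), Mul(-1, Rational(-1, 2))), 119)) = Add(-119, Mul(Add(Pow(Add(Rational(1, 4), 144), Rational(1, 2)), Rational(1, 2)), 119)) = Add(-119, Mul(Add(Pow(Rational(577, 4), Rational(1, 2)), Rational(1, 2)), 119)) = Add(-119, Mul(Add(Mul(Rational(1, 2), Pow(577, Rational(1, 2))), Rational(1, 2)), 119)) = Add(-119, Mul(Add(Rational(1, 2), Mul(Rational(1, 2), Pow(577, Rational(1, 2)))), 119)) = Add(-119, Add(Rational(119, 2), Mul(Rational(119, 2), Pow(577, Rational(1, 2))))) = Add(Rational(-119, 2), Mul(Rational(119, 2), Pow(577, Rational(1, 2))))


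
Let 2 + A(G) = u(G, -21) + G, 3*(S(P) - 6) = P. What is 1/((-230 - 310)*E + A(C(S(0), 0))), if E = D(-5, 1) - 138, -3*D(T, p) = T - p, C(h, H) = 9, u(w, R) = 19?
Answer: 1/73466 ≈ 1.3612e-5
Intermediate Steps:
S(P) = 6 + P/3
D(T, p) = -T/3 + p/3 (D(T, p) = -(T - p)/3 = -T/3 + p/3)
E = -136 (E = (-⅓*(-5) + (⅓)*1) - 138 = (5/3 + ⅓) - 138 = 2 - 138 = -136)
A(G) = 17 + G (A(G) = -2 + (19 + G) = 17 + G)
1/((-230 - 310)*E + A(C(S(0), 0))) = 1/((-230 - 310)*(-136) + (17 + 9)) = 1/(-540*(-136) + 26) = 1/(73440 + 26) = 1/73466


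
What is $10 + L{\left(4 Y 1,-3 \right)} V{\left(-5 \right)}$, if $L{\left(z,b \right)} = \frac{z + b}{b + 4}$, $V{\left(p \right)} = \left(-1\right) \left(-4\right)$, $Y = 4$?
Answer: $62$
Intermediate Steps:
$V{\left(p \right)} = 4$
$L{\left(z,b \right)} = \frac{b + z}{4 + b}$
$10 + L{\left(4 Y 1,-3 \right)} V{\left(-5 \right)} = 10 + \frac{-3 + 4 \cdot 4 \cdot 1}{4 - 3} \cdot 4 = 10 + \frac{-3 + 16 \cdot 1}{1} \cdot 4 = 10 + 1 \left(-3 + 16\right) 4 = 10 + 1 \cdot 13 \cdot 4 = 10 + 13 \cdot 4 = 10 + 52 = 62$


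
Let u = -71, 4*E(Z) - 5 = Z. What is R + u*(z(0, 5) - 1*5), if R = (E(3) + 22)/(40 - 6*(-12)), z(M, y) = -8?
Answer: 12925/14 ≈ 923.21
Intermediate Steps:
E(Z) = 5/4 + Z/4
R = 3/14 (R = ((5/4 + (¼)*3) + 22)/(40 - 6*(-12)) = ((5/4 + ¾) + 22)/(40 + 72) = (2 + 22)/112 = 24*(1/112) = 3/14 ≈ 0.21429)
R + u*(z(0, 5) - 1*5) = 3/14 - 71*(-8 - 1*5) = 3/14 - 71*(-8 - 5) = 3/14 - 71*(-13) = 3/14 + 923 = 12925/14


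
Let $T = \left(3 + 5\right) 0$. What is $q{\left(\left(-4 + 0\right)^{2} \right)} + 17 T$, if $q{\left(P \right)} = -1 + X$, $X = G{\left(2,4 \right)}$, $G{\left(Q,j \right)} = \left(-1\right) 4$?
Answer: $-5$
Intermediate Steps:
$G{\left(Q,j \right)} = -4$
$X = -4$
$q{\left(P \right)} = -5$ ($q{\left(P \right)} = -1 - 4 = -5$)
$T = 0$ ($T = 8 \cdot 0 = 0$)
$q{\left(\left(-4 + 0\right)^{2} \right)} + 17 T = -5 + 17 \cdot 0 = -5 + 0 = -5$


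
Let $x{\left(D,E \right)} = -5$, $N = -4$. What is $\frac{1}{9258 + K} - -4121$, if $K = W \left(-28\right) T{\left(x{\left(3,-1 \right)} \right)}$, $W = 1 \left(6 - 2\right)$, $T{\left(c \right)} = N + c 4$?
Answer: $\frac{49229467}{11946} \approx 4121.0$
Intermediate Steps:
$T{\left(c \right)} = -4 + 4 c$ ($T{\left(c \right)} = -4 + c 4 = -4 + 4 c$)
$W = 4$ ($W = 1 \cdot 4 = 4$)
$K = 2688$ ($K = 4 \left(-28\right) \left(-4 + 4 \left(-5\right)\right) = - 112 \left(-4 - 20\right) = \left(-112\right) \left(-24\right) = 2688$)
$\frac{1}{9258 + K} - -4121 = \frac{1}{9258 + 2688} - -4121 = \frac{1}{11946} + 4121 = \frac{49229467}{11946}$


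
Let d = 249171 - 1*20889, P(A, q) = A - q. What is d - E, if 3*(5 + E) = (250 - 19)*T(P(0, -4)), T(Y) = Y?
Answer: 227979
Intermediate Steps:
d = 228282 (d = 249171 - 20889 = 228282)
E = 303 (E = -5 + ((250 - 19)*(0 - 1*(-4)))/3 = -5 + (231*(0 + 4))/3 = -5 + (231*4)/3 = -5 + (1/3)*924 = -5 + 308 = 303)
d - E = 228282 - 1*303 = 228282 - 303 = 227979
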